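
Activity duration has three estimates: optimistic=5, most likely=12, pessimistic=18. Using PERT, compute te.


te = (o + 4m + p) / 6
= (5 + 4×12 + 18) / 6
= (5 + 48 + 18) / 6
= 71 / 6
= 11.83


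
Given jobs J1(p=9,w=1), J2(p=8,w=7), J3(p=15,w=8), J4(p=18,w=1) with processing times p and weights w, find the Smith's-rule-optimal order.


WSPT (Smith's rule): sort by p/w ascending
  J2: p/w = 8/7 = 1.143
  J3: p/w = 15/8 = 1.875
  J1: p/w = 9/1 = 9.000
  J4: p/w = 18/1 = 18.000
Order: J2 → J3 → J1 → J4


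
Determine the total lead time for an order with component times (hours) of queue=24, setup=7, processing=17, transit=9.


Lead time = queue + setup + processing + transit
= 24 + 7 + 17 + 9
= 57 hours


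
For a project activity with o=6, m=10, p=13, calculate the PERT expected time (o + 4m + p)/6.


te = (o + 4m + p) / 6
= (6 + 4×10 + 13) / 6
= (6 + 40 + 13) / 6
= 59 / 6
= 9.83


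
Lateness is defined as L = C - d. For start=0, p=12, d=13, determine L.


Completion = 0 + 12 = 12
Lateness = C - d = 12 - 13
= -1


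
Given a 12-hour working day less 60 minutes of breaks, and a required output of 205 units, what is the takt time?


Available = 12×60 - 60 = 660 min
Takt time = 660 / 205
= 3.22 min/unit


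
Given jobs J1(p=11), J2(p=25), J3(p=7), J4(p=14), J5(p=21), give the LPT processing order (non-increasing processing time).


LPT: sort by longest processing time first
  J2: p=25
  J5: p=21
  J4: p=14
  J1: p=11
  J3: p=7
Order: J2 → J5 → J4 → J1 → J3


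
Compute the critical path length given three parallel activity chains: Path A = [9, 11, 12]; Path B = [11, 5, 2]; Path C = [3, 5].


Path A: 9 + 11 + 12 = 32
Path B: 11 + 5 + 2 = 18
Path C: 3 + 5 = 8
Critical path = longest = max(32, 18, 8)
= 32 (Path A)


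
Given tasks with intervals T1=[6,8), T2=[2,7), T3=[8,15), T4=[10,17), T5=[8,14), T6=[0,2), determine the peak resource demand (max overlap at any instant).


Check each time point for overlaps:
  t=10: 3 tasks active (T3, T4, T5)
Max concurrent = 3


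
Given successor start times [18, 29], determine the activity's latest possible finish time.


LF = min of all successor start times
Successors start at: [18, 29]
LF = min(18, 29)
= 18


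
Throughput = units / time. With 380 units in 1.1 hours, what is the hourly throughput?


Throughput = units / time
= 380 / 1.1
= 345.5 units/hour


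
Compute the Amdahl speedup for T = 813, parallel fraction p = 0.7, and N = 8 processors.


Amdahl's law: T_p = T × ((1-p) + p/N)
= 813 × ((1-0.7) + 0.7/8)
= 813 × (0.30 + 0.0875)
= 813 × 0.3875
= 315.04
Speedup = 813/315.04
= 2.58×


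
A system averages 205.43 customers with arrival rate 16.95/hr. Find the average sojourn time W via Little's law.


Little's law: L = λW → W = L / λ
= 205.43 / 16.95
= 12.12 hours


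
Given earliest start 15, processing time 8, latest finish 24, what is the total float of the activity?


EF = ES + duration = 15 + 8 = 23
LS = LF - duration = 24 - 8 = 16
Total Float = LF - EF = 24 - 23
(or LS - ES = 16 - 15)
= 1


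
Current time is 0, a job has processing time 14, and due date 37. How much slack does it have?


Slack = due - current_time - processing
= 37 - 0 - 14
= 23


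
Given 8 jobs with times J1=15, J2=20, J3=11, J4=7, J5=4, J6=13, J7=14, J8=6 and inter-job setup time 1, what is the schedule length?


Makespan = Σ processing + (n-1) × setup
= (15 + 20 + 11 + 7 + 4 + 13 + 14 + 6) + (8-1)×1
= 90 + 7
= 97 time units


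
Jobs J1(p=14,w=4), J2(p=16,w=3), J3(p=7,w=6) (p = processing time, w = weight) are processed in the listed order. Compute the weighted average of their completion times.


Completion times:
  J1: C=14, w×C=4×14=56
  J2: C=30, w×C=3×30=90
  J3: C=37, w×C=6×37=222
Sum w×C = 368
Sum w = 13
Weighted avg = 368/13
= 28.31


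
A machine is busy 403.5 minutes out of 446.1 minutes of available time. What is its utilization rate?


Utilization = busy / total × 100
= 403.5 / 446.1 × 100
= 90.5%


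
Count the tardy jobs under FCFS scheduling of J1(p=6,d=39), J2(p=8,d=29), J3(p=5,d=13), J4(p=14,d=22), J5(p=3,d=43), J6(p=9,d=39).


Completion vs due date:
  J1: C=6, d=39 → on time
  J2: C=14, d=29 → on time
  J3: C=19, d=13 → TARDY
  J4: C=33, d=22 → TARDY
  J5: C=36, d=43 → on time
  J6: C=45, d=39 → TARDY
Tardy jobs: J3, J4, J6
Count = 3


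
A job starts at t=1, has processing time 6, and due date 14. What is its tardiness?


Completion = start + processing = 1 + 6 = 7
Tardiness = max(0, C - d) = max(0, 7 - 14)
= max(0, -7)
= 0


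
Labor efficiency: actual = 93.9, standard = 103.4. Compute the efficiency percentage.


Efficiency = (actual / standard) × 100
= (93.9 / 103.4) × 100
= 90.8%


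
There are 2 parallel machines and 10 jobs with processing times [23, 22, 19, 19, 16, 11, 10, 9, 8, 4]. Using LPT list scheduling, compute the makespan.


Jobs (LPT sorted): [23, 22, 19, 19, 16, 11, 10, 9, 8, 4]
Machines: 2
  J=23 → Machine 1 (load: 0+23=23)
  J=22 → Machine 2 (load: 0+22=22)
  J=19 → Machine 2 (load: 22+19=41)
  J=19 → Machine 1 (load: 23+19=42)
  J=16 → Machine 2 (load: 41+16=57)
  J=11 → Machine 1 (load: 42+11=53)
  J=10 → Machine 1 (load: 53+10=63)
  J=9 → Machine 2 (load: 57+9=66)
  J=8 → Machine 1 (load: 63+8=71)
  J=4 → Machine 2 (load: 66+4=70)
Machine loads: [71, 70]
Makespan = max = 71 time units


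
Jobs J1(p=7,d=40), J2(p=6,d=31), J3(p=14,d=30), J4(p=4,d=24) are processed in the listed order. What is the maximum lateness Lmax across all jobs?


Lateness per job (L = C - d):
  J1: C=7, d=40, L=-33
  J2: C=13, d=31, L=-18
  J3: C=27, d=30, L=-3
  J4: C=31, d=24, L=7
Lmax = max(-33, -18, -3, 7)
= 7


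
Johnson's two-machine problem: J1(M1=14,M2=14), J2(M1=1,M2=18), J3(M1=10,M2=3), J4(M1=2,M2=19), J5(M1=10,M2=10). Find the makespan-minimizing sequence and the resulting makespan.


Johnson's rule:
Group 1 (M1≤M2, sort by M1): ['J2', 'J4', 'J5', 'J1']
Group 2 (M1>M2, sort desc M2): ['J3']
Sequence: J2 → J4 → J5 → J1 → J3
Makespan calculation:
  J2: M1 done=1, M2 done=19
  J4: M1 done=3, M2 done=38
  J5: M1 done=13, M2 done=48
  J1: M1 done=27, M2 done=62
  J3: M1 done=37, M2 done=65
= Sequence: J2 → J4 → J5 → J1 → J3, Makespan: 65


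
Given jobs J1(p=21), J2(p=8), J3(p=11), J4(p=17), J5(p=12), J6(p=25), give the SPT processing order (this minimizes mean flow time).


SPT: sort by shortest processing time
  J2: p=8
  J3: p=11
  J5: p=12
  J4: p=17
  J1: p=21
  J6: p=25
Order: J2 → J3 → J5 → J4 → J1 → J6


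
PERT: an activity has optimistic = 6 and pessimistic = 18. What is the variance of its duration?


σ² = ((p - o) / 6)² = (p - o)² / 36
= (18 - 6)² / 36
= 12² / 36
= 144 / 36
= 4.0000


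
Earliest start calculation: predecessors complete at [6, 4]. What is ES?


ES = max of all predecessor completion times
Predecessors: [6, 4]
ES = max(6, 4)
= 6


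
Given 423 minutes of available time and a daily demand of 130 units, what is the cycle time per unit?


Cycle time = available time / demand
= 423 / 130
= 3.25 min/unit


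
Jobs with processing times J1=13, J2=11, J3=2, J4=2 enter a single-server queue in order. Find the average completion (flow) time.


Completion times:
  J1: completes at 13
  J2: completes at 24
  J3: completes at 26
  J4: completes at 28
Sum = 91
Average = 91/4
= 22.75


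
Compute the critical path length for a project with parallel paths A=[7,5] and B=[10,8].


Path A: 7 + 5 = 12
Path B: 10 + 8 = 18
Critical path = longest = max(12, 18)
= 18 (Path B)


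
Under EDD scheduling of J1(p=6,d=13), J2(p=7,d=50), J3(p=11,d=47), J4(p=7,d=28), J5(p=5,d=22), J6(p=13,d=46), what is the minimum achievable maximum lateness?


EDD order: J1 → J5 → J4 → J6 → J3 → J2
Completion and lateness:
  J1: C=6, d=13, L=6-13=-7
  J5: C=11, d=22, L=11-22=-11
  J4: C=18, d=28, L=18-28=-10
  J6: C=31, d=46, L=31-46=-15
  J3: C=42, d=47, L=42-47=-5
  J2: C=49, d=50, L=49-50=-1
Lmax = max(-7, -11, -10, -15, -5, -1)
= -1


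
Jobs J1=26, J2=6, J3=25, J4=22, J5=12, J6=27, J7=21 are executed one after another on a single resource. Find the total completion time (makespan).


Sequential makespan: sum all processing times
= 26 + 6 + 25 + 22 + 12 + 27 + 21
= 139 time units


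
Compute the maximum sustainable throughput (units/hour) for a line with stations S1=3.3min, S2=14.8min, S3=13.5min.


Bottleneck = longest station time
Station times: [3.3, 14.8, 13.5]
Max = 14.8 min
Rate = 60 / 14.8
= 4.05 units/hour (bottleneck: 14.8min)


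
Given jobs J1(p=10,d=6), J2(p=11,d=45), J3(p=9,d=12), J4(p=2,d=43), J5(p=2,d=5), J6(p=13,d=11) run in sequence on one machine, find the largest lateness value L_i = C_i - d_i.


Lateness per job (L = C - d):
  J1: C=10, d=6, L=4
  J2: C=21, d=45, L=-24
  J3: C=30, d=12, L=18
  J4: C=32, d=43, L=-11
  J5: C=34, d=5, L=29
  J6: C=47, d=11, L=36
Lmax = max(4, -24, 18, -11, 29, 36)
= 36


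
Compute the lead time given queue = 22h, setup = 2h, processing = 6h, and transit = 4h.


Lead time = queue + setup + processing + transit
= 22 + 2 + 6 + 4
= 34 hours


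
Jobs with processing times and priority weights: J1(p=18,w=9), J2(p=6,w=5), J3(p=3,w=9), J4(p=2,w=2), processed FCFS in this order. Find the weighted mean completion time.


Completion times:
  J1: C=18, w×C=9×18=162
  J2: C=24, w×C=5×24=120
  J3: C=27, w×C=9×27=243
  J4: C=29, w×C=2×29=58
Sum w×C = 583
Sum w = 25
Weighted avg = 583/25
= 23.32


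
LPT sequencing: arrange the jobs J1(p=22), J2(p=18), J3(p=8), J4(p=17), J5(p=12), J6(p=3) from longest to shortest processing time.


LPT: sort by longest processing time first
  J1: p=22
  J2: p=18
  J4: p=17
  J5: p=12
  J3: p=8
  J6: p=3
Order: J1 → J2 → J4 → J5 → J3 → J6


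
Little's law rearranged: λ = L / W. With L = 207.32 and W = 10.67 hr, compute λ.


Little's law: L = λW → λ = L / W
= 207.32 / 10.67
= 19.43 per hour


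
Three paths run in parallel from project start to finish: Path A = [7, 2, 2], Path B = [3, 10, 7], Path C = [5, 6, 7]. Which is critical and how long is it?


Path A: 7 + 2 + 2 = 11
Path B: 3 + 10 + 7 = 20
Path C: 5 + 6 + 7 = 18
Critical path = longest = max(11, 20, 18)
= 20 (Path B)


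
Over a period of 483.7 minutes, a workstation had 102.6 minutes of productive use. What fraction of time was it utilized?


Utilization = busy / total × 100
= 102.6 / 483.7 × 100
= 21.2%


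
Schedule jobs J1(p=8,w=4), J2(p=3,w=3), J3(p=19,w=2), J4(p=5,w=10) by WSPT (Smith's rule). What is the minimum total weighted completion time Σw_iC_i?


WSPT order (by p/w): J4 → J2 → J1 → J3
  J4: C=5, w·C=10×5=50
  J2: C=8, w·C=3×8=24
  J1: C=16, w·C=4×16=64
  J3: C=35, w·C=2×35=70
Σ w·C = 208
= 208


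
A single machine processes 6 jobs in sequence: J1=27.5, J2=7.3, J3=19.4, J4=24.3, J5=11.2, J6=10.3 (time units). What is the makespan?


Sequential makespan: sum all processing times
= 27.5 + 7.3 + 19.4 + 24.3 + 11.2 + 10.3
= 100.0 time units


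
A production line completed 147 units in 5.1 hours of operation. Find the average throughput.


Throughput = units / time
= 147 / 5.1
= 28.8 units/hour


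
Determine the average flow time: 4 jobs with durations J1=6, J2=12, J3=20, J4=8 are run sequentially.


Completion times:
  J1: completes at 6
  J2: completes at 18
  J3: completes at 38
  J4: completes at 46
Sum = 108
Average = 108/4
= 27.00


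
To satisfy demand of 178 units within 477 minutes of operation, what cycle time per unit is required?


Cycle time = available time / demand
= 477 / 178
= 2.68 min/unit


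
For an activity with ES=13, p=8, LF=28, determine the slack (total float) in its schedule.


EF = ES + duration = 13 + 8 = 21
LS = LF - duration = 28 - 8 = 20
Total Float = LF - EF = 28 - 21
(or LS - ES = 20 - 13)
= 7


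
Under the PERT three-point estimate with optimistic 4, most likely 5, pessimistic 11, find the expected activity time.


te = (o + 4m + p) / 6
= (4 + 4×5 + 11) / 6
= (4 + 20 + 11) / 6
= 35 / 6
= 5.83


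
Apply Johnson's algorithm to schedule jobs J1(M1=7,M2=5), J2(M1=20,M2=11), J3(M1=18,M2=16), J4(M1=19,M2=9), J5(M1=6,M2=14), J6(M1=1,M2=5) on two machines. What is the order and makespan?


Johnson's rule:
Group 1 (M1≤M2, sort by M1): ['J6', 'J5']
Group 2 (M1>M2, sort desc M2): ['J3', 'J2', 'J4', 'J1']
Sequence: J6 → J5 → J3 → J2 → J4 → J1
Makespan calculation:
  J6: M1 done=1, M2 done=6
  J5: M1 done=7, M2 done=21
  J3: M1 done=25, M2 done=41
  J2: M1 done=45, M2 done=56
  J4: M1 done=64, M2 done=73
  J1: M1 done=71, M2 done=78
= Sequence: J6 → J5 → J3 → J2 → J4 → J1, Makespan: 78


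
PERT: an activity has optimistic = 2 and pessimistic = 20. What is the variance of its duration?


σ² = ((p - o) / 6)² = (p - o)² / 36
= (20 - 2)² / 36
= 18² / 36
= 324 / 36
= 9.0000


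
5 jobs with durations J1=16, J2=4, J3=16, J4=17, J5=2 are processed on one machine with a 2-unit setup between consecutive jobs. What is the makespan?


Makespan = Σ processing + (n-1) × setup
= (16 + 4 + 16 + 17 + 2) + (5-1)×2
= 55 + 8
= 63 time units


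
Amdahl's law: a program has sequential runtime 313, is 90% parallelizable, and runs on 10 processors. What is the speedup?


Amdahl's law: T_p = T × ((1-p) + p/N)
= 313 × ((1-0.9) + 0.9/10)
= 313 × (0.10 + 0.0900)
= 313 × 0.1900
= 59.47
Speedup = 313/59.47
= 5.26×


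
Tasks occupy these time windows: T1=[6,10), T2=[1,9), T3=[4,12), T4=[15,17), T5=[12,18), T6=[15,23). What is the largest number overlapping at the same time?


Check each time point for overlaps:
  t=6: 3 tasks active (T1, T2, T3)
Max concurrent = 3


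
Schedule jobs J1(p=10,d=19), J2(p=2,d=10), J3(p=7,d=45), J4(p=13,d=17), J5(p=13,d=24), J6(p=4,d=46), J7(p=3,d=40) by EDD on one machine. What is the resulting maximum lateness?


EDD order: J2 → J4 → J1 → J5 → J7 → J3 → J6
Completion and lateness:
  J2: C=2, d=10, L=2-10=-8
  J4: C=15, d=17, L=15-17=-2
  J1: C=25, d=19, L=25-19=6
  J5: C=38, d=24, L=38-24=14
  J7: C=41, d=40, L=41-40=1
  J3: C=48, d=45, L=48-45=3
  J6: C=52, d=46, L=52-46=6
Lmax = max(-8, -2, 6, 14, 1, 3, 6)
= 14


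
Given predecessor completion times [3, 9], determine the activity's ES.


ES = max of all predecessor completion times
Predecessors: [3, 9]
ES = max(3, 9)
= 9


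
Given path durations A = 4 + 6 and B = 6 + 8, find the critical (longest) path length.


Path A: 4 + 6 = 10
Path B: 6 + 8 = 14
Critical path = longest = max(10, 14)
= 14 (Path B)


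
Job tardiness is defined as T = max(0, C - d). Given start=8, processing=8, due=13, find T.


Completion = start + processing = 8 + 8 = 16
Tardiness = max(0, C - d) = max(0, 16 - 13)
= max(0, 3)
= 3


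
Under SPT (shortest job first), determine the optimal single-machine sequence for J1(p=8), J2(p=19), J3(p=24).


SPT: sort by shortest processing time
  J1: p=8
  J2: p=19
  J3: p=24
Order: J1 → J2 → J3


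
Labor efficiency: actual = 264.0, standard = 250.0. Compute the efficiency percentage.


Efficiency = (actual / standard) × 100
= (264.0 / 250.0) × 100
= 105.6%


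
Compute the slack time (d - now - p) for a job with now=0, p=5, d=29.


Slack = due - current_time - processing
= 29 - 0 - 5
= 24


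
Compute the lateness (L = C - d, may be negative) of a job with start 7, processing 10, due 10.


Completion = 7 + 10 = 17
Lateness = C - d = 17 - 10
= 7


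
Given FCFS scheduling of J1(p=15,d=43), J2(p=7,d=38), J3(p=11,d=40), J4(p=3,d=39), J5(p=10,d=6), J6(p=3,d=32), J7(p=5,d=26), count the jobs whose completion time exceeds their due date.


Completion vs due date:
  J1: C=15, d=43 → on time
  J2: C=22, d=38 → on time
  J3: C=33, d=40 → on time
  J4: C=36, d=39 → on time
  J5: C=46, d=6 → TARDY
  J6: C=49, d=32 → TARDY
  J7: C=54, d=26 → TARDY
Tardy jobs: J5, J6, J7
Count = 3


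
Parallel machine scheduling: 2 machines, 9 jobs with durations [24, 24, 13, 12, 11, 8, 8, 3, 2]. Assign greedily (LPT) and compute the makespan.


Jobs (LPT sorted): [24, 24, 13, 12, 11, 8, 8, 3, 2]
Machines: 2
  J=24 → Machine 1 (load: 0+24=24)
  J=24 → Machine 2 (load: 0+24=24)
  J=13 → Machine 1 (load: 24+13=37)
  J=12 → Machine 2 (load: 24+12=36)
  J=11 → Machine 2 (load: 36+11=47)
  J=8 → Machine 1 (load: 37+8=45)
  J=8 → Machine 1 (load: 45+8=53)
  J=3 → Machine 2 (load: 47+3=50)
  J=2 → Machine 2 (load: 50+2=52)
Machine loads: [53, 52]
Makespan = max = 53 time units


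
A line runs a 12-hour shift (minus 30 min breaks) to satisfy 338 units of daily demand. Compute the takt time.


Available = 12×60 - 30 = 690 min
Takt time = 690 / 338
= 2.04 min/unit


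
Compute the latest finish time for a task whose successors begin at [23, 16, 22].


LF = min of all successor start times
Successors start at: [23, 16, 22]
LF = min(23, 16, 22)
= 16


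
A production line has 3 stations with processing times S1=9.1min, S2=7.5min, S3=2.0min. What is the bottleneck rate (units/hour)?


Bottleneck = longest station time
Station times: [9.1, 7.5, 2.0]
Max = 9.1 min
Rate = 60 / 9.1
= 6.59 units/hour (bottleneck: 9.1min)


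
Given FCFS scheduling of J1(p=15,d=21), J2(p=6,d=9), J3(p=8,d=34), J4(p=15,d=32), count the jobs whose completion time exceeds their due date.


Completion vs due date:
  J1: C=15, d=21 → on time
  J2: C=21, d=9 → TARDY
  J3: C=29, d=34 → on time
  J4: C=44, d=32 → TARDY
Tardy jobs: J2, J4
Count = 2


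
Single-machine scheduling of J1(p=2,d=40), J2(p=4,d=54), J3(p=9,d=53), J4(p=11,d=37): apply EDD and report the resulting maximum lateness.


EDD order: J4 → J1 → J3 → J2
Completion and lateness:
  J4: C=11, d=37, L=11-37=-26
  J1: C=13, d=40, L=13-40=-27
  J3: C=22, d=53, L=22-53=-31
  J2: C=26, d=54, L=26-54=-28
Lmax = max(-26, -27, -31, -28)
= -26


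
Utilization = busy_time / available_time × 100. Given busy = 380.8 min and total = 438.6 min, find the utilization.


Utilization = busy / total × 100
= 380.8 / 438.6 × 100
= 86.8%


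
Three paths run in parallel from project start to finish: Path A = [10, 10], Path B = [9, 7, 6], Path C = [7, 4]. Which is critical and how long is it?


Path A: 10 + 10 = 20
Path B: 9 + 7 + 6 = 22
Path C: 7 + 4 = 11
Critical path = longest = max(20, 22, 11)
= 22 (Path B)


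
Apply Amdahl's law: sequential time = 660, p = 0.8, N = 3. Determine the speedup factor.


Amdahl's law: T_p = T × ((1-p) + p/N)
= 660 × ((1-0.8) + 0.8/3)
= 660 × (0.20 + 0.2667)
= 660 × 0.4667
= 308.00
Speedup = 660/308.00
= 2.14×


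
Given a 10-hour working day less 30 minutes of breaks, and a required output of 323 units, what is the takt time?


Available = 10×60 - 30 = 570 min
Takt time = 570 / 323
= 1.76 min/unit


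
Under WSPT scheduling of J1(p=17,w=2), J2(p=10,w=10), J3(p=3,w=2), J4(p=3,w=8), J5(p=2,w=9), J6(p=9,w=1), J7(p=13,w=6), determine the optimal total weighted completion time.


WSPT order (by p/w): J5 → J4 → J2 → J3 → J7 → J1 → J6
  J5: C=2, w·C=9×2=18
  J4: C=5, w·C=8×5=40
  J2: C=15, w·C=10×15=150
  J3: C=18, w·C=2×18=36
  J7: C=31, w·C=6×31=186
  J1: C=48, w·C=2×48=96
  J6: C=57, w·C=1×57=57
Σ w·C = 583
= 583


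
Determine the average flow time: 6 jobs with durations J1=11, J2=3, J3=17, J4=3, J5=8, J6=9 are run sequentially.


Completion times:
  J1: completes at 11
  J2: completes at 14
  J3: completes at 31
  J4: completes at 34
  J5: completes at 42
  J6: completes at 51
Sum = 183
Average = 183/6
= 30.50


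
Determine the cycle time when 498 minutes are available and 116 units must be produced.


Cycle time = available time / demand
= 498 / 116
= 4.29 min/unit


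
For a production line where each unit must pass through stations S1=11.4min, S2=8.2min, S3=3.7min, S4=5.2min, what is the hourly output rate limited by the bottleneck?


Bottleneck = longest station time
Station times: [11.4, 8.2, 3.7, 5.2]
Max = 11.4 min
Rate = 60 / 11.4
= 5.26 units/hour (bottleneck: 11.4min)


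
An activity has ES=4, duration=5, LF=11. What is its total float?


EF = ES + duration = 4 + 5 = 9
LS = LF - duration = 11 - 5 = 6
Total Float = LF - EF = 11 - 9
(or LS - ES = 6 - 4)
= 2


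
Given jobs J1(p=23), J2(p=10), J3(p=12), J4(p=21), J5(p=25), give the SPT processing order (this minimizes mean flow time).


SPT: sort by shortest processing time
  J2: p=10
  J3: p=12
  J4: p=21
  J1: p=23
  J5: p=25
Order: J2 → J3 → J4 → J1 → J5


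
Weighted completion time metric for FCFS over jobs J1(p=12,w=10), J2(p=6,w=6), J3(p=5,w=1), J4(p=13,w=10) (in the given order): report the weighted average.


Completion times:
  J1: C=12, w×C=10×12=120
  J2: C=18, w×C=6×18=108
  J3: C=23, w×C=1×23=23
  J4: C=36, w×C=10×36=360
Sum w×C = 611
Sum w = 27
Weighted avg = 611/27
= 22.63


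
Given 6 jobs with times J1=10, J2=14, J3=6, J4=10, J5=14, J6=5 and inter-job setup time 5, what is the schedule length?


Makespan = Σ processing + (n-1) × setup
= (10 + 14 + 6 + 10 + 14 + 5) + (6-1)×5
= 59 + 25
= 84 time units


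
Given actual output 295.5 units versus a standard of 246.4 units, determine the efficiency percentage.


Efficiency = (actual / standard) × 100
= (295.5 / 246.4) × 100
= 119.9%


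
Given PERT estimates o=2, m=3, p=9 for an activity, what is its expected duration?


te = (o + 4m + p) / 6
= (2 + 4×3 + 9) / 6
= (2 + 12 + 9) / 6
= 23 / 6
= 3.83


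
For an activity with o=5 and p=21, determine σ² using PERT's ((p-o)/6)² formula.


σ² = ((p - o) / 6)² = (p - o)² / 36
= (21 - 5)² / 36
= 16² / 36
= 256 / 36
= 7.1111


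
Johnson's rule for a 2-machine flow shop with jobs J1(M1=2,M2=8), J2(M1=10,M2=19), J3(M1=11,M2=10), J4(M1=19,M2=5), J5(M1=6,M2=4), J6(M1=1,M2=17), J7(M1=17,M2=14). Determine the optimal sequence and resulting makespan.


Johnson's rule:
Group 1 (M1≤M2, sort by M1): ['J6', 'J1', 'J2']
Group 2 (M1>M2, sort desc M2): ['J7', 'J3', 'J4', 'J5']
Sequence: J6 → J1 → J2 → J7 → J3 → J4 → J5
Makespan calculation:
  J6: M1 done=1, M2 done=18
  J1: M1 done=3, M2 done=26
  J2: M1 done=13, M2 done=45
  J7: M1 done=30, M2 done=59
  J3: M1 done=41, M2 done=69
  J4: M1 done=60, M2 done=74
  J5: M1 done=66, M2 done=78
= Sequence: J6 → J1 → J2 → J7 → J3 → J4 → J5, Makespan: 78


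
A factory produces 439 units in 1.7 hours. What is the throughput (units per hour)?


Throughput = units / time
= 439 / 1.7
= 258.2 units/hour


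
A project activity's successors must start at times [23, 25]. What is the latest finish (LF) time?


LF = min of all successor start times
Successors start at: [23, 25]
LF = min(23, 25)
= 23


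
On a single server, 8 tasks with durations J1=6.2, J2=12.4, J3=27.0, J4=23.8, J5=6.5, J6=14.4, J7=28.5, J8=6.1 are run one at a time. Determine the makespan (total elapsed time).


Sequential makespan: sum all processing times
= 6.2 + 12.4 + 27.0 + 23.8 + 6.5 + 14.4 + 28.5 + 6.1
= 124.9 time units


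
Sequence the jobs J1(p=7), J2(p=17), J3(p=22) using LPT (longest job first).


LPT: sort by longest processing time first
  J3: p=22
  J2: p=17
  J1: p=7
Order: J3 → J2 → J1


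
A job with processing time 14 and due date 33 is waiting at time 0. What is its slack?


Slack = due - current_time - processing
= 33 - 0 - 14
= 19


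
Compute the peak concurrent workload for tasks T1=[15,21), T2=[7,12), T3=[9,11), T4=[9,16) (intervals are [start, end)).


Check each time point for overlaps:
  t=9: 3 tasks active (T2, T3, T4)
Max concurrent = 3


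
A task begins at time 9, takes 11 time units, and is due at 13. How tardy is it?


Completion = start + processing = 9 + 11 = 20
Tardiness = max(0, C - d) = max(0, 20 - 13)
= max(0, 7)
= 7


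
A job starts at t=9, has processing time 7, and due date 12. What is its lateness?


Completion = 9 + 7 = 16
Lateness = C - d = 16 - 12
= 4


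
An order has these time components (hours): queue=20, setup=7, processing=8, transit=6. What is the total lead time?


Lead time = queue + setup + processing + transit
= 20 + 7 + 8 + 6
= 41 hours


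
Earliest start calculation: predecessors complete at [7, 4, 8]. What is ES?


ES = max of all predecessor completion times
Predecessors: [7, 4, 8]
ES = max(7, 4, 8)
= 8


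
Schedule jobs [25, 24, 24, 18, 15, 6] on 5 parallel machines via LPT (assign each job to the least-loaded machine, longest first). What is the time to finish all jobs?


Jobs (LPT sorted): [25, 24, 24, 18, 15, 6]
Machines: 5
  J=25 → Machine 1 (load: 0+25=25)
  J=24 → Machine 2 (load: 0+24=24)
  J=24 → Machine 3 (load: 0+24=24)
  J=18 → Machine 4 (load: 0+18=18)
  J=15 → Machine 5 (load: 0+15=15)
  J=6 → Machine 5 (load: 15+6=21)
Machine loads: [25, 24, 24, 18, 21]
Makespan = max = 25 time units


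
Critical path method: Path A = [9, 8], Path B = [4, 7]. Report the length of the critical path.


Path A: 9 + 8 = 17
Path B: 4 + 7 = 11
Critical path = longest = max(17, 11)
= 17 (Path A)


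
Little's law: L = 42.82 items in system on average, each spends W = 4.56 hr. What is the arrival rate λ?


Little's law: L = λW → λ = L / W
= 42.82 / 4.56
= 9.39 per hour


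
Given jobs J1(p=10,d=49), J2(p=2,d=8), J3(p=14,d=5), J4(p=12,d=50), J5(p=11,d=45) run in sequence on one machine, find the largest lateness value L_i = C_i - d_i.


Lateness per job (L = C - d):
  J1: C=10, d=49, L=-39
  J2: C=12, d=8, L=4
  J3: C=26, d=5, L=21
  J4: C=38, d=50, L=-12
  J5: C=49, d=45, L=4
Lmax = max(-39, 4, 21, -12, 4)
= 21


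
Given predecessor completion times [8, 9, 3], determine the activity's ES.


ES = max of all predecessor completion times
Predecessors: [8, 9, 3]
ES = max(8, 9, 3)
= 9


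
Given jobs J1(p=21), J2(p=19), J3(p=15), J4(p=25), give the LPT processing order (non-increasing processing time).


LPT: sort by longest processing time first
  J4: p=25
  J1: p=21
  J2: p=19
  J3: p=15
Order: J4 → J1 → J2 → J3


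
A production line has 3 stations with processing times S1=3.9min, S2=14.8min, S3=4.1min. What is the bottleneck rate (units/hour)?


Bottleneck = longest station time
Station times: [3.9, 14.8, 4.1]
Max = 14.8 min
Rate = 60 / 14.8
= 4.05 units/hour (bottleneck: 14.8min)


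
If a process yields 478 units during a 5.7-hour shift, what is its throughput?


Throughput = units / time
= 478 / 5.7
= 83.9 units/hour


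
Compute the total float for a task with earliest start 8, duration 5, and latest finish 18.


EF = ES + duration = 8 + 5 = 13
LS = LF - duration = 18 - 5 = 13
Total Float = LF - EF = 18 - 13
(or LS - ES = 13 - 8)
= 5


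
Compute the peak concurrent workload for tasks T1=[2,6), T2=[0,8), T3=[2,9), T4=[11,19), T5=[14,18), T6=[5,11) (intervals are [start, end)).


Check each time point for overlaps:
  t=5: 4 tasks active (T1, T2, T3, T6)
Max concurrent = 4


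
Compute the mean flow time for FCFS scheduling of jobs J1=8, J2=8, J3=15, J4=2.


Completion times:
  J1: completes at 8
  J2: completes at 16
  J3: completes at 31
  J4: completes at 33
Sum = 88
Average = 88/4
= 22.00


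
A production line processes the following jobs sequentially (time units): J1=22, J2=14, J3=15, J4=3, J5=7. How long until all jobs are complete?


Sequential makespan: sum all processing times
= 22 + 14 + 15 + 3 + 7
= 61 time units


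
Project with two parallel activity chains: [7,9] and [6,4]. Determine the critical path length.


Path A: 7 + 9 = 16
Path B: 6 + 4 = 10
Critical path = longest = max(16, 10)
= 16 (Path A)


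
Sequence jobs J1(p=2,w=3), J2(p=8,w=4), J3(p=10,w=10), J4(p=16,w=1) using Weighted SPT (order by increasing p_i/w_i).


WSPT (Smith's rule): sort by p/w ascending
  J1: p/w = 2/3 = 0.667
  J3: p/w = 10/10 = 1.000
  J2: p/w = 8/4 = 2.000
  J4: p/w = 16/1 = 16.000
Order: J1 → J3 → J2 → J4


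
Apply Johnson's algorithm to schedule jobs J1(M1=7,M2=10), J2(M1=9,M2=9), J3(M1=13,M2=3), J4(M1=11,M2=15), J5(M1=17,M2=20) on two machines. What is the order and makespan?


Johnson's rule:
Group 1 (M1≤M2, sort by M1): ['J1', 'J2', 'J4', 'J5']
Group 2 (M1>M2, sort desc M2): ['J3']
Sequence: J1 → J2 → J4 → J5 → J3
Makespan calculation:
  J1: M1 done=7, M2 done=17
  J2: M1 done=16, M2 done=26
  J4: M1 done=27, M2 done=42
  J5: M1 done=44, M2 done=64
  J3: M1 done=57, M2 done=67
= Sequence: J1 → J2 → J4 → J5 → J3, Makespan: 67


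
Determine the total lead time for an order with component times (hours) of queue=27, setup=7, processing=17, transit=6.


Lead time = queue + setup + processing + transit
= 27 + 7 + 17 + 6
= 57 hours


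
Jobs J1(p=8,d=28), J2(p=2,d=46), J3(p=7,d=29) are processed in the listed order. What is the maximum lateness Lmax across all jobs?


Lateness per job (L = C - d):
  J1: C=8, d=28, L=-20
  J2: C=10, d=46, L=-36
  J3: C=17, d=29, L=-12
Lmax = max(-20, -36, -12)
= -12


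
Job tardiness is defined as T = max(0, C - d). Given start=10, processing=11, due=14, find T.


Completion = start + processing = 10 + 11 = 21
Tardiness = max(0, C - d) = max(0, 21 - 14)
= max(0, 7)
= 7


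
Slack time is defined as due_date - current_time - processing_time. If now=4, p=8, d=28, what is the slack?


Slack = due - current_time - processing
= 28 - 4 - 8
= 16


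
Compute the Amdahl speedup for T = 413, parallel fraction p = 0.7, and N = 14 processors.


Amdahl's law: T_p = T × ((1-p) + p/N)
= 413 × ((1-0.7) + 0.7/14)
= 413 × (0.30 + 0.0500)
= 413 × 0.3500
= 144.55
Speedup = 413/144.55
= 2.86×


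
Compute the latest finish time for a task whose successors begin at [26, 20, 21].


LF = min of all successor start times
Successors start at: [26, 20, 21]
LF = min(26, 20, 21)
= 20


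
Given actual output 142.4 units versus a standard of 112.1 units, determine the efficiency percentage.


Efficiency = (actual / standard) × 100
= (142.4 / 112.1) × 100
= 127.0%


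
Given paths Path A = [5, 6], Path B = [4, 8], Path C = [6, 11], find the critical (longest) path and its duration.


Path A: 5 + 6 = 11
Path B: 4 + 8 = 12
Path C: 6 + 11 = 17
Critical path = longest = max(11, 12, 17)
= 17 (Path C)


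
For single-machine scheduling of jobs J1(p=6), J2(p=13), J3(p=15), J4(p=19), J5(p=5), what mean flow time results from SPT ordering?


SPT order: J5 → J1 → J2 → J3 → J4
Completion times:
  J5: C=5
  J1: C=11
  J2: C=24
  J3: C=39
  J4: C=58
Sum = 137, n = 5
Mean flow = 137/5
= 27.40


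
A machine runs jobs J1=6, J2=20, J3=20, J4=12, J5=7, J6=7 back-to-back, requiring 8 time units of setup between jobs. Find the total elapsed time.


Makespan = Σ processing + (n-1) × setup
= (6 + 20 + 20 + 12 + 7 + 7) + (6-1)×8
= 72 + 40
= 112 time units


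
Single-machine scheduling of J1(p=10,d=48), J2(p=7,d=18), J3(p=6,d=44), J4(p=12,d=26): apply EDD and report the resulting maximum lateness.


EDD order: J2 → J4 → J3 → J1
Completion and lateness:
  J2: C=7, d=18, L=7-18=-11
  J4: C=19, d=26, L=19-26=-7
  J3: C=25, d=44, L=25-44=-19
  J1: C=35, d=48, L=35-48=-13
Lmax = max(-11, -7, -19, -13)
= -7


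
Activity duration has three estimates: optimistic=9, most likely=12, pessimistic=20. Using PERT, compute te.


te = (o + 4m + p) / 6
= (9 + 4×12 + 20) / 6
= (9 + 48 + 20) / 6
= 77 / 6
= 12.83


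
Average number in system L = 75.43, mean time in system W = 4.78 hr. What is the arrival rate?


Little's law: L = λW → λ = L / W
= 75.43 / 4.78
= 15.78 per hour


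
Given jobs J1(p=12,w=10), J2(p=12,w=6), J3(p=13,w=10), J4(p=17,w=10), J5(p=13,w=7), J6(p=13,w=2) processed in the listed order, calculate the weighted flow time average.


Completion times:
  J1: C=12, w×C=10×12=120
  J2: C=24, w×C=6×24=144
  J3: C=37, w×C=10×37=370
  J4: C=54, w×C=10×54=540
  J5: C=67, w×C=7×67=469
  J6: C=80, w×C=2×80=160
Sum w×C = 1803
Sum w = 45
Weighted avg = 1803/45
= 40.07


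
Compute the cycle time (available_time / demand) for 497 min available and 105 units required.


Cycle time = available time / demand
= 497 / 105
= 4.73 min/unit


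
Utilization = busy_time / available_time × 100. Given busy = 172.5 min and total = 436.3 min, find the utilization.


Utilization = busy / total × 100
= 172.5 / 436.3 × 100
= 39.5%


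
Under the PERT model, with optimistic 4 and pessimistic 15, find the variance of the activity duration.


σ² = ((p - o) / 6)² = (p - o)² / 36
= (15 - 4)² / 36
= 11² / 36
= 121 / 36
= 3.3611


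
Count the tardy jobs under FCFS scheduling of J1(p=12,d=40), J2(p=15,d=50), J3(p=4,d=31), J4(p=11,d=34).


Completion vs due date:
  J1: C=12, d=40 → on time
  J2: C=27, d=50 → on time
  J3: C=31, d=31 → on time
  J4: C=42, d=34 → TARDY
Tardy jobs: J4
Count = 1


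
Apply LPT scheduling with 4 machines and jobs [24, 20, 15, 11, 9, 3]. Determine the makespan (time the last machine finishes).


Jobs (LPT sorted): [24, 20, 15, 11, 9, 3]
Machines: 4
  J=24 → Machine 1 (load: 0+24=24)
  J=20 → Machine 2 (load: 0+20=20)
  J=15 → Machine 3 (load: 0+15=15)
  J=11 → Machine 4 (load: 0+11=11)
  J=9 → Machine 4 (load: 11+9=20)
  J=3 → Machine 3 (load: 15+3=18)
Machine loads: [24, 20, 18, 20]
Makespan = max = 24 time units


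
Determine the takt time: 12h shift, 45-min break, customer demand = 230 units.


Available = 12×60 - 45 = 675 min
Takt time = 675 / 230
= 2.93 min/unit


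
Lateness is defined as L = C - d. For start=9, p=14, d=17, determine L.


Completion = 9 + 14 = 23
Lateness = C - d = 23 - 17
= 6


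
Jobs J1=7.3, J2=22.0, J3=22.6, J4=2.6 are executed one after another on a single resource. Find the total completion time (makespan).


Sequential makespan: sum all processing times
= 7.3 + 22.0 + 22.6 + 2.6
= 54.5 time units


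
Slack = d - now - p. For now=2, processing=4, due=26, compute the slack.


Slack = due - current_time - processing
= 26 - 2 - 4
= 20


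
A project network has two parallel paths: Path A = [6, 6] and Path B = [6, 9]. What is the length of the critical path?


Path A: 6 + 6 = 12
Path B: 6 + 9 = 15
Critical path = longest = max(12, 15)
= 15 (Path B)


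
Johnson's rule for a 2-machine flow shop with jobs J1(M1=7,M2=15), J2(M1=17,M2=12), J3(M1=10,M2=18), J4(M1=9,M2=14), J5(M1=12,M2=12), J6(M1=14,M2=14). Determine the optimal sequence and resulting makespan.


Johnson's rule:
Group 1 (M1≤M2, sort by M1): ['J1', 'J4', 'J3', 'J5', 'J6']
Group 2 (M1>M2, sort desc M2): ['J2']
Sequence: J1 → J4 → J3 → J5 → J6 → J2
Makespan calculation:
  J1: M1 done=7, M2 done=22
  J4: M1 done=16, M2 done=36
  J3: M1 done=26, M2 done=54
  J5: M1 done=38, M2 done=66
  J6: M1 done=52, M2 done=80
  J2: M1 done=69, M2 done=92
= Sequence: J1 → J4 → J3 → J5 → J6 → J2, Makespan: 92


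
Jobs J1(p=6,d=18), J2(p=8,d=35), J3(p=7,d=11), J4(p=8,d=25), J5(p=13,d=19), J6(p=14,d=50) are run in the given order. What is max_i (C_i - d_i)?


Lateness per job (L = C - d):
  J1: C=6, d=18, L=-12
  J2: C=14, d=35, L=-21
  J3: C=21, d=11, L=10
  J4: C=29, d=25, L=4
  J5: C=42, d=19, L=23
  J6: C=56, d=50, L=6
Lmax = max(-12, -21, 10, 4, 23, 6)
= 23


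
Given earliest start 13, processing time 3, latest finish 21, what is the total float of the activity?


EF = ES + duration = 13 + 3 = 16
LS = LF - duration = 21 - 3 = 18
Total Float = LF - EF = 21 - 16
(or LS - ES = 18 - 13)
= 5


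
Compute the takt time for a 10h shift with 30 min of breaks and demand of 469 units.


Available = 10×60 - 30 = 570 min
Takt time = 570 / 469
= 1.22 min/unit


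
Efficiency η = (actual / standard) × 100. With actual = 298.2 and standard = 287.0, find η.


Efficiency = (actual / standard) × 100
= (298.2 / 287.0) × 100
= 103.9%


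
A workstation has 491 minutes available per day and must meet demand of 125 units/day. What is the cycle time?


Cycle time = available time / demand
= 491 / 125
= 3.93 min/unit


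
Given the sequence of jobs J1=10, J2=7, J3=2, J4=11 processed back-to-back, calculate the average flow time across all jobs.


Completion times:
  J1: completes at 10
  J2: completes at 17
  J3: completes at 19
  J4: completes at 30
Sum = 76
Average = 76/4
= 19.00


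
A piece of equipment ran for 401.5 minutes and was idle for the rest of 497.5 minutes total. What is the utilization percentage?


Utilization = busy / total × 100
= 401.5 / 497.5 × 100
= 80.7%


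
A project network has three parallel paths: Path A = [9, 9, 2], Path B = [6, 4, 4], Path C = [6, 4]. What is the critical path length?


Path A: 9 + 9 + 2 = 20
Path B: 6 + 4 + 4 = 14
Path C: 6 + 4 = 10
Critical path = longest = max(20, 14, 10)
= 20 (Path A)


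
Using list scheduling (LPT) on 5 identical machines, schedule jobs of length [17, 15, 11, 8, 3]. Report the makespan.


Jobs (LPT sorted): [17, 15, 11, 8, 3]
Machines: 5
  J=17 → Machine 1 (load: 0+17=17)
  J=15 → Machine 2 (load: 0+15=15)
  J=11 → Machine 3 (load: 0+11=11)
  J=8 → Machine 4 (load: 0+8=8)
  J=3 → Machine 5 (load: 0+3=3)
Machine loads: [17, 15, 11, 8, 3]
Makespan = max = 17 time units


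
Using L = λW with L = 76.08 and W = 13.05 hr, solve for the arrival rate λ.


Little's law: L = λW → λ = L / W
= 76.08 / 13.05
= 5.83 per hour


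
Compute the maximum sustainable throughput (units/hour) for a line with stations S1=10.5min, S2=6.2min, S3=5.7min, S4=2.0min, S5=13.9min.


Bottleneck = longest station time
Station times: [10.5, 6.2, 5.7, 2.0, 13.9]
Max = 13.9 min
Rate = 60 / 13.9
= 4.32 units/hour (bottleneck: 13.9min)


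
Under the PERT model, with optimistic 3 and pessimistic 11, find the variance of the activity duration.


σ² = ((p - o) / 6)² = (p - o)² / 36
= (11 - 3)² / 36
= 8² / 36
= 64 / 36
= 1.7778


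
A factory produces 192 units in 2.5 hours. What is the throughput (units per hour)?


Throughput = units / time
= 192 / 2.5
= 76.8 units/hour


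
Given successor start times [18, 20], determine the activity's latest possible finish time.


LF = min of all successor start times
Successors start at: [18, 20]
LF = min(18, 20)
= 18


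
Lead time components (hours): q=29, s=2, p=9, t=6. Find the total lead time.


Lead time = queue + setup + processing + transit
= 29 + 2 + 9 + 6
= 46 hours


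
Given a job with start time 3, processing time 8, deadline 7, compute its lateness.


Completion = 3 + 8 = 11
Lateness = C - d = 11 - 7
= 4


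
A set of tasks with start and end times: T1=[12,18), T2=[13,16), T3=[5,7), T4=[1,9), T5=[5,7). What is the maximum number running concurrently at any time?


Check each time point for overlaps:
  t=5: 3 tasks active (T3, T4, T5)
Max concurrent = 3


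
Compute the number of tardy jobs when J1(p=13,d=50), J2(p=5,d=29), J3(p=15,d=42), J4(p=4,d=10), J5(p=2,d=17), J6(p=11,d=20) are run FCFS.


Completion vs due date:
  J1: C=13, d=50 → on time
  J2: C=18, d=29 → on time
  J3: C=33, d=42 → on time
  J4: C=37, d=10 → TARDY
  J5: C=39, d=17 → TARDY
  J6: C=50, d=20 → TARDY
Tardy jobs: J4, J5, J6
Count = 3


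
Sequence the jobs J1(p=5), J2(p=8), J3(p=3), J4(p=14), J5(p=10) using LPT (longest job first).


LPT: sort by longest processing time first
  J4: p=14
  J5: p=10
  J2: p=8
  J1: p=5
  J3: p=3
Order: J4 → J5 → J2 → J1 → J3


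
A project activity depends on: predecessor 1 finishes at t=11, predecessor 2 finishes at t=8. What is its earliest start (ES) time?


ES = max of all predecessor completion times
Predecessors: [11, 8]
ES = max(11, 8)
= 11


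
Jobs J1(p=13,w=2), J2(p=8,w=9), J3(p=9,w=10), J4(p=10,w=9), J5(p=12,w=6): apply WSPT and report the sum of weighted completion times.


WSPT order (by p/w): J2 → J3 → J4 → J5 → J1
  J2: C=8, w·C=9×8=72
  J3: C=17, w·C=10×17=170
  J4: C=27, w·C=9×27=243
  J5: C=39, w·C=6×39=234
  J1: C=52, w·C=2×52=104
Σ w·C = 823
= 823
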